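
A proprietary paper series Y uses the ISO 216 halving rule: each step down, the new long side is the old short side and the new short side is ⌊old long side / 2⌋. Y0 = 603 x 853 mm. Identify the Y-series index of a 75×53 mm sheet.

Y7

Y0: 603 × 853 mm
Y1: 426 × 603 mm
Y2: 301 × 426 mm
Y3: 213 × 301 mm
Y4: 150 × 213 mm
Y5: 106 × 150 mm
Y6: 75 × 106 mm
Y7: 53 × 75 mm
Y8: 37 × 53 mm
→ matches Y7.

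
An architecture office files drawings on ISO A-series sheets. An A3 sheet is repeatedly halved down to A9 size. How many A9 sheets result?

A3 = 297 × 420 mm; A9 = 37 × 52 mm.
Each halving step doubles the count; 6 steps from A3 to A9.
2^6 = 64.

64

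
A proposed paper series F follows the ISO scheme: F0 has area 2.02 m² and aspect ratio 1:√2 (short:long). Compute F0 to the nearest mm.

1195 × 1690 mm

Let the short side be w mm. Then w · w√2 = 2.02 m² = 2,020,000 mm².
w² = 2,020,000/√2, so w ≈ 1195.1 mm; long side = w√2 ≈ 1690.2 mm.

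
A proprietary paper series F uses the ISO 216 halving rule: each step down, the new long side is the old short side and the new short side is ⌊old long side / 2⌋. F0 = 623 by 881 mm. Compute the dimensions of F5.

F1 = 440 × 623 mm (from F0 by 1 halving).
F2: ⌊623/2⌋ × 440 = 311 × 440 mm
F3: ⌊440/2⌋ × 311 = 220 × 311 mm
F4: ⌊311/2⌋ × 220 = 155 × 220 mm
F5: ⌊220/2⌋ × 155 = 110 × 155 mm

110 × 155 mm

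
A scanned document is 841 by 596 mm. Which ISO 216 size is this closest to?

A1 (594 × 841 mm)

Aspect ratio 841/596 ≈ 1.411 — close to the ISO √2 ≈ 1.414.
In the A-series (A0 area = 1 m²): A1 = 594 × 841 mm.
Off by 2 mm total — nearest standard size.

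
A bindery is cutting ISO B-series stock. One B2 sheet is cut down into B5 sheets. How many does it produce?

8

B2 = 500 × 707 mm; B5 = 176 × 250 mm.
Each halving step doubles the count; 3 steps from B2 to B5.
2^3 = 8.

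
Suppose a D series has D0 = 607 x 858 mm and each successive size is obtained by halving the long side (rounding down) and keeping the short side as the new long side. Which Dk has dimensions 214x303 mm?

D0: 607 × 858 mm
D1: 429 × 607 mm
D2: 303 × 429 mm
D3: 214 × 303 mm
D4: 151 × 214 mm
→ matches D3.

D3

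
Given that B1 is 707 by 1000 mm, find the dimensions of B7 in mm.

88 × 125 mm

B2: ⌊1000/2⌋ × 707 = 500 × 707 mm
B3: ⌊707/2⌋ × 500 = 353 × 500 mm
B4: ⌊500/2⌋ × 353 = 250 × 353 mm
B5: ⌊353/2⌋ × 250 = 176 × 250 mm
B6: ⌊250/2⌋ × 176 = 125 × 176 mm
B7: ⌊176/2⌋ × 125 = 88 × 125 mm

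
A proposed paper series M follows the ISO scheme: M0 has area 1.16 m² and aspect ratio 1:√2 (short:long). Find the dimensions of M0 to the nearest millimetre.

Let the short side be w mm. Then w · w√2 = 1.16 m² = 1,160,000 mm².
w² = 1,160,000/√2, so w ≈ 905.7 mm; long side = w√2 ≈ 1280.8 mm.

906 × 1281 mm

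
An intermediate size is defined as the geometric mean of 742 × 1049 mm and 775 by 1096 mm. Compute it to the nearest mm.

Short side: √(742 · 775) = √575050 ≈ 758.3 → 758 mm
Long side: √(1049 · 1096) = √1149704 ≈ 1072.2 → 1072 mm

758 × 1072 mm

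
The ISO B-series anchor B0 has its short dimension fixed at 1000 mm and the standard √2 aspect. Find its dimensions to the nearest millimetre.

Short side = 1000 mm; long side = 1000√2 ≈ 1414.2 mm.

1000 × 1414 mm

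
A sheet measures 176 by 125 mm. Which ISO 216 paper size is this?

B6 (125 × 176 mm)

Aspect ratio 176/125 ≈ 1.408 — close to the ISO √2 ≈ 1.414.
In the B-series (B0 = 1000 × 1414 mm): B6 = 125 × 176 mm.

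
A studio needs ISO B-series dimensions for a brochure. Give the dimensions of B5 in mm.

176 × 250 mm

B0 = 1000 × 1414 mm (B0 has a 1000 mm short side, aspect 1:√2).
B1: ⌊1414/2⌋ × 1000 = 707 × 1000 mm
B2: ⌊1000/2⌋ × 707 = 500 × 707 mm
B3: ⌊707/2⌋ × 500 = 353 × 500 mm
B4: ⌊500/2⌋ × 353 = 250 × 353 mm
B5: ⌊353/2⌋ × 250 = 176 × 250 mm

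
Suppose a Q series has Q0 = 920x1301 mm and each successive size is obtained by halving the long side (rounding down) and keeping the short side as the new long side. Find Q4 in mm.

Q1: ⌊1301/2⌋ × 920 = 650 × 920 mm
Q2: ⌊920/2⌋ × 650 = 460 × 650 mm
Q3: ⌊650/2⌋ × 460 = 325 × 460 mm
Q4: ⌊460/2⌋ × 325 = 230 × 325 mm

230 × 325 mm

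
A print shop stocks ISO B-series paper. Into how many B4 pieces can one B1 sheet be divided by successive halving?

Each ISO step halves the sheet: 1 × B1 → 2 × B2 → 4 × B3 → 8 × B4
From B1 to B4 is 3 halving steps: 2^3 = 8.

8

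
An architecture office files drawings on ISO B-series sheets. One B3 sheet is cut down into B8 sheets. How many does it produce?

Each ISO step halves the sheet: 1 × B3 → 2 × B4 → 4 × B5 → 8 × B6 → …
From B3 to B8 is 5 halving steps: 2^5 = 32.

32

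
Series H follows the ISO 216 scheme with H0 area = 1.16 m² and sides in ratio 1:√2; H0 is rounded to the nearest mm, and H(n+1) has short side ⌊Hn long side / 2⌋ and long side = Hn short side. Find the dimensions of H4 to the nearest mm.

Let H0's short side be w mm. w · w√2 = 1.16 m² = 1,160,000 mm², so w ≈ 905.7 mm and w√2 ≈ 1280.8 mm → H0 = 906 × 1281 mm.
H1: ⌊1281/2⌋ × 906 = 640 × 906 mm
H2: ⌊906/2⌋ × 640 = 453 × 640 mm
H3: ⌊640/2⌋ × 453 = 320 × 453 mm
H4: ⌊453/2⌋ × 320 = 226 × 320 mm

226 × 320 mm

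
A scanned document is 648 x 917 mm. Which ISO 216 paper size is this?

Aspect ratio 917/648 ≈ 1.415 — close to the ISO √2 ≈ 1.414.
In the C-series (envelope sizes, between A and B): C1 = 648 × 917 mm.

C1 (648 × 917 mm)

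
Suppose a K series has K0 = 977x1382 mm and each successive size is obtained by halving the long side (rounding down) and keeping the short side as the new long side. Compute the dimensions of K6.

122 × 172 mm

K1 = 691 × 977 mm (from K0 by 1 halving).
K2: ⌊977/2⌋ × 691 = 488 × 691 mm
K3: ⌊691/2⌋ × 488 = 345 × 488 mm
K4: ⌊488/2⌋ × 345 = 244 × 345 mm
K5: ⌊345/2⌋ × 244 = 172 × 244 mm
K6: ⌊244/2⌋ × 172 = 122 × 172 mm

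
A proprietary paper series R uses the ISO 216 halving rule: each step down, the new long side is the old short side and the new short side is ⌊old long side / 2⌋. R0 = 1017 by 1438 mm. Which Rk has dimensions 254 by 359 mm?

R0: 1017 × 1438 mm
R1: 719 × 1017 mm
R2: 508 × 719 mm
R3: 359 × 508 mm
R4: 254 × 359 mm
R5: 179 × 254 mm
→ matches R4.

R4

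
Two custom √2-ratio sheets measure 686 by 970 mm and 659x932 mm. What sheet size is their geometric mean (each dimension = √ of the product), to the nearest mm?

672 × 951 mm

Short side: √(686 · 659) = √452074 ≈ 672.4 → 672 mm
Long side: √(970 · 932) = √904040 ≈ 950.8 → 951 mm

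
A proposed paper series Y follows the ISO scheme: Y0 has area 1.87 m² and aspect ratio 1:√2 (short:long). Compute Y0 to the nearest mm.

1150 × 1626 mm

Let the short side be w mm. Then w · w√2 = 1.87 m² = 1,870,000 mm².
w² = 1,870,000/√2, so w ≈ 1149.9 mm; long side = w√2 ≈ 1626.2 mm.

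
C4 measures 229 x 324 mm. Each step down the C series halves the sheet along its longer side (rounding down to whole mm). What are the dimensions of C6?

C5: ⌊324/2⌋ × 229 = 162 × 229 mm
C6: ⌊229/2⌋ × 162 = 114 × 162 mm

114 × 162 mm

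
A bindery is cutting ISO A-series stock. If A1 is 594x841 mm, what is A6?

A2: ⌊841/2⌋ × 594 = 420 × 594 mm
A3: ⌊594/2⌋ × 420 = 297 × 420 mm
A4: ⌊420/2⌋ × 297 = 210 × 297 mm
A5: ⌊297/2⌋ × 210 = 148 × 210 mm
A6: ⌊210/2⌋ × 148 = 105 × 148 mm

105 × 148 mm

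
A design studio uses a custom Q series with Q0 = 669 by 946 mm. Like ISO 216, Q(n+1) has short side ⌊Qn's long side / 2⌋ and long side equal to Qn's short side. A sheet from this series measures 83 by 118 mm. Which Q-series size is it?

Q6

Q0: 669 × 946 mm
Q1: 473 × 669 mm
Q2: 334 × 473 mm
Q3: 236 × 334 mm
Q4: 167 × 236 mm
Q5: 118 × 167 mm
Q6: 83 × 118 mm
Q7: 59 × 83 mm
→ matches Q6.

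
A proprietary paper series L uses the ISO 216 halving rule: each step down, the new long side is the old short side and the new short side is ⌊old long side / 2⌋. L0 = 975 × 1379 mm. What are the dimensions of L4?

L1: ⌊1379/2⌋ × 975 = 689 × 975 mm
L2: ⌊975/2⌋ × 689 = 487 × 689 mm
L3: ⌊689/2⌋ × 487 = 344 × 487 mm
L4: ⌊487/2⌋ × 344 = 243 × 344 mm

243 × 344 mm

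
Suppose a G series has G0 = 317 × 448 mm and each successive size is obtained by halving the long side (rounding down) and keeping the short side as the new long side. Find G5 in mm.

56 × 79 mm

G1: ⌊448/2⌋ × 317 = 224 × 317 mm
G2: ⌊317/2⌋ × 224 = 158 × 224 mm
G3: ⌊224/2⌋ × 158 = 112 × 158 mm
G4: ⌊158/2⌋ × 112 = 79 × 112 mm
G5: ⌊112/2⌋ × 79 = 56 × 79 mm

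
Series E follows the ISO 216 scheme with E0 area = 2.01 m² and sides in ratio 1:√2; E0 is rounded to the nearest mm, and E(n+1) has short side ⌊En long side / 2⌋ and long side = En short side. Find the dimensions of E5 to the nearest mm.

210 × 298 mm

Let E0's short side be w mm. w · w√2 = 2.01 m² = 2,010,000 mm², so w ≈ 1192.2 mm and w√2 ≈ 1686.0 mm → E0 = 1192 × 1686 mm.
E1: ⌊1686/2⌋ × 1192 = 843 × 1192 mm
E2: ⌊1192/2⌋ × 843 = 596 × 843 mm
E3: ⌊843/2⌋ × 596 = 421 × 596 mm
E4: ⌊596/2⌋ × 421 = 298 × 421 mm
E5: ⌊421/2⌋ × 298 = 210 × 298 mm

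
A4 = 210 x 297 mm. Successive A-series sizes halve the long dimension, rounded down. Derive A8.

A5: ⌊297/2⌋ × 210 = 148 × 210 mm
A6: ⌊210/2⌋ × 148 = 105 × 148 mm
A7: ⌊148/2⌋ × 105 = 74 × 105 mm
A8: ⌊105/2⌋ × 74 = 52 × 74 mm

52 × 74 mm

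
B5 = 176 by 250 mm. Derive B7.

88 × 125 mm

B6: ⌊250/2⌋ × 176 = 125 × 176 mm
B7: ⌊176/2⌋ × 125 = 88 × 125 mm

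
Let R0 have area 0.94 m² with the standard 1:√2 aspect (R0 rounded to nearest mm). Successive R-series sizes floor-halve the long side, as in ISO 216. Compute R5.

144 × 203 mm

Let R0's short side be w mm. w · w√2 = 0.94 m² = 940,000 mm², so w ≈ 815.3 mm and w√2 ≈ 1153.0 mm → R0 = 815 × 1153 mm.
R1: ⌊1153/2⌋ × 815 = 576 × 815 mm
R2: ⌊815/2⌋ × 576 = 407 × 576 mm
R3: ⌊576/2⌋ × 407 = 288 × 407 mm
R4: ⌊407/2⌋ × 288 = 203 × 288 mm
R5: ⌊288/2⌋ × 203 = 144 × 203 mm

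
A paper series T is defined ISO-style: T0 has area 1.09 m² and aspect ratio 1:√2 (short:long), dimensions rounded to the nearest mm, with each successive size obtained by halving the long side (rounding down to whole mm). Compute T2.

439 × 621 mm

Let T0's short side be w mm. w · w√2 = 1.09 m² = 1,090,000 mm², so w ≈ 877.9 mm and w√2 ≈ 1241.6 mm → T0 = 878 × 1242 mm.
T1: ⌊1242/2⌋ × 878 = 621 × 878 mm
T2: ⌊878/2⌋ × 621 = 439 × 621 mm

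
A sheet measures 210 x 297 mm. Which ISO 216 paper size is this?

Aspect ratio 297/210 ≈ 1.414 — close to the ISO √2 ≈ 1.414.
In the A-series (A0 area = 1 m²): A4 = 210 × 297 mm.

A4 (210 × 297 mm)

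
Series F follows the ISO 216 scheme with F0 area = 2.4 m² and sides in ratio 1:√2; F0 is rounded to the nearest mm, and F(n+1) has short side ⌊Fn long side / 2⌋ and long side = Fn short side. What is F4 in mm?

325 × 460 mm

Let F0's short side be w mm. w · w√2 = 2.4 m² = 2,400,000 mm², so w ≈ 1302.7 mm and w√2 ≈ 1842.3 mm → F0 = 1303 × 1842 mm.
F1: ⌊1842/2⌋ × 1303 = 921 × 1303 mm
F2: ⌊1303/2⌋ × 921 = 651 × 921 mm
F3: ⌊921/2⌋ × 651 = 460 × 651 mm
F4: ⌊651/2⌋ × 460 = 325 × 460 mm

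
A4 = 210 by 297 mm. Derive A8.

A5: ⌊297/2⌋ × 210 = 148 × 210 mm
A6: ⌊210/2⌋ × 148 = 105 × 148 mm
A7: ⌊148/2⌋ × 105 = 74 × 105 mm
A8: ⌊105/2⌋ × 74 = 52 × 74 mm

52 × 74 mm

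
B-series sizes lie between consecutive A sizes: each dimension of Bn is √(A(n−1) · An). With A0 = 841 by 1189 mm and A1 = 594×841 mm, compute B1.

Short side: √(841 · 594) = √499554 ≈ 706.8 → 707 mm
Long side: √(1189 · 841) = √999949 ≈ 1000.0 → 1000 mm

707 × 1000 mm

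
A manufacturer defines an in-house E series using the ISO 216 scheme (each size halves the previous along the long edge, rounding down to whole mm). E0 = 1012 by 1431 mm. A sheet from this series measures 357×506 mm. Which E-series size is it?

E3

E0: 1012 × 1431 mm
E1: 715 × 1012 mm
E2: 506 × 715 mm
E3: 357 × 506 mm
E4: 253 × 357 mm
→ matches E3.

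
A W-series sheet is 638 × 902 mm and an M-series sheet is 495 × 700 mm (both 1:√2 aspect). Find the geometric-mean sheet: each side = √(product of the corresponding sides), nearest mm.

Short side: √(638 · 495) = √315810 ≈ 562.0 → 562 mm
Long side: √(902 · 700) = √631400 ≈ 794.6 → 795 mm

562 × 795 mm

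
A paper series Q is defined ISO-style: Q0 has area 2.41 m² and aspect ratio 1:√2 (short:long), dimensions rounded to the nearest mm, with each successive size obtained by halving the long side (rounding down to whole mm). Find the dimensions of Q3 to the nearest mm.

461 × 652 mm

Let Q0's short side be w mm. w · w√2 = 2.41 m² = 2,410,000 mm², so w ≈ 1305.4 mm and w√2 ≈ 1846.1 mm → Q0 = 1305 × 1846 mm.
Q1: ⌊1846/2⌋ × 1305 = 923 × 1305 mm
Q2: ⌊1305/2⌋ × 923 = 652 × 923 mm
Q3: ⌊923/2⌋ × 652 = 461 × 652 mm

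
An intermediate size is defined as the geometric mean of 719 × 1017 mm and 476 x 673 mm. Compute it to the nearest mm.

585 × 827 mm

Short side: √(719 · 476) = √342244 ≈ 585.0 → 585 mm
Long side: √(1017 · 673) = √684441 ≈ 827.3 → 827 mm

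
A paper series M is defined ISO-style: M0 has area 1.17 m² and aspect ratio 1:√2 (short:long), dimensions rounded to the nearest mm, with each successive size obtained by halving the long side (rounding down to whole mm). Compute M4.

227 × 321 mm

Let M0's short side be w mm. w · w√2 = 1.17 m² = 1,170,000 mm², so w ≈ 909.6 mm and w√2 ≈ 1286.3 mm → M0 = 910 × 1286 mm.
M1: ⌊1286/2⌋ × 910 = 643 × 910 mm
M2: ⌊910/2⌋ × 643 = 455 × 643 mm
M3: ⌊643/2⌋ × 455 = 321 × 455 mm
M4: ⌊455/2⌋ × 321 = 227 × 321 mm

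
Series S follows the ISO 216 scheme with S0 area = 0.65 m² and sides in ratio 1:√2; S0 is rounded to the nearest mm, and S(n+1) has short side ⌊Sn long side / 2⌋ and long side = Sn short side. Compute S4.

Let S0's short side be w mm. w · w√2 = 0.65 m² = 650,000 mm², so w ≈ 678.0 mm and w√2 ≈ 958.8 mm → S0 = 678 × 959 mm.
S1: ⌊959/2⌋ × 678 = 479 × 678 mm
S2: ⌊678/2⌋ × 479 = 339 × 479 mm
S3: ⌊479/2⌋ × 339 = 239 × 339 mm
S4: ⌊339/2⌋ × 239 = 169 × 239 mm

169 × 239 mm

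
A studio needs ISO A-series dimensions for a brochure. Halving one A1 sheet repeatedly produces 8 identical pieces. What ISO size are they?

A4

8 = 2^3, so 3 halving steps.
A1 → A2 → … → A4 after 3 steps.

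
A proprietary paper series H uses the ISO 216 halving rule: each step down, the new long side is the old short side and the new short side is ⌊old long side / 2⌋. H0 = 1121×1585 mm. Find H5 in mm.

198 × 280 mm

H1: ⌊1585/2⌋ × 1121 = 792 × 1121 mm
H2: ⌊1121/2⌋ × 792 = 560 × 792 mm
H3: ⌊792/2⌋ × 560 = 396 × 560 mm
H4: ⌊560/2⌋ × 396 = 280 × 396 mm
H5: ⌊396/2⌋ × 280 = 198 × 280 mm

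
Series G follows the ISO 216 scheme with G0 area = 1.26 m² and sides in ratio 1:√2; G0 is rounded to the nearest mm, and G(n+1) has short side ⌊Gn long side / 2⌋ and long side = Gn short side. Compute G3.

Let G0's short side be w mm. w · w√2 = 1.26 m² = 1,260,000 mm², so w ≈ 943.9 mm and w√2 ≈ 1334.9 mm → G0 = 944 × 1335 mm.
G1: ⌊1335/2⌋ × 944 = 667 × 944 mm
G2: ⌊944/2⌋ × 667 = 472 × 667 mm
G3: ⌊667/2⌋ × 472 = 333 × 472 mm

333 × 472 mm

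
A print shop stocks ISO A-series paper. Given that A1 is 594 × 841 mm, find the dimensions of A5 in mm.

148 × 210 mm

A2: ⌊841/2⌋ × 594 = 420 × 594 mm
A3: ⌊594/2⌋ × 420 = 297 × 420 mm
A4: ⌊420/2⌋ × 297 = 210 × 297 mm
A5: ⌊297/2⌋ × 210 = 148 × 210 mm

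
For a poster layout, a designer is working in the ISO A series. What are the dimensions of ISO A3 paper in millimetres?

A0 = 841 × 1189 mm (A0 has area 1 m², aspect 1:√2).
A1: ⌊1189/2⌋ × 841 = 594 × 841 mm
A2: ⌊841/2⌋ × 594 = 420 × 594 mm
A3: ⌊594/2⌋ × 420 = 297 × 420 mm

297 × 420 mm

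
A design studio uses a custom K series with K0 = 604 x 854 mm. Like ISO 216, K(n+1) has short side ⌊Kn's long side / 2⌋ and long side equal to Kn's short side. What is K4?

K1: ⌊854/2⌋ × 604 = 427 × 604 mm
K2: ⌊604/2⌋ × 427 = 302 × 427 mm
K3: ⌊427/2⌋ × 302 = 213 × 302 mm
K4: ⌊302/2⌋ × 213 = 151 × 213 mm

151 × 213 mm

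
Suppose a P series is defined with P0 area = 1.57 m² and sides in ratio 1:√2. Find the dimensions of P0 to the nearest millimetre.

1054 × 1490 mm

Let the short side be w mm. Then w · w√2 = 1.57 m² = 1,570,000 mm².
w² = 1,570,000/√2, so w ≈ 1053.6 mm; long side = w√2 ≈ 1490.1 mm.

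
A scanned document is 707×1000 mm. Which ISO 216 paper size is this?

B1 (707 × 1000 mm)

Aspect ratio 1000/707 ≈ 1.414 — close to the ISO √2 ≈ 1.414.
In the B-series (B0 = 1000 × 1414 mm): B1 = 707 × 1000 mm.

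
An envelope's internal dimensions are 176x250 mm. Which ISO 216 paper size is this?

Aspect ratio 250/176 ≈ 1.420 — close to the ISO √2 ≈ 1.414.
In the B-series (B0 = 1000 × 1414 mm): B5 = 176 × 250 mm.

B5 (176 × 250 mm)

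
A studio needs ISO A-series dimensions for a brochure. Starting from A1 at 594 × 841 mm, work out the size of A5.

A2: ⌊841/2⌋ × 594 = 420 × 594 mm
A3: ⌊594/2⌋ × 420 = 297 × 420 mm
A4: ⌊420/2⌋ × 297 = 210 × 297 mm
A5: ⌊297/2⌋ × 210 = 148 × 210 mm

148 × 210 mm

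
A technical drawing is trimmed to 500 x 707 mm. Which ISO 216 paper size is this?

Aspect ratio 707/500 ≈ 1.414 — close to the ISO √2 ≈ 1.414.
In the B-series (B0 = 1000 × 1414 mm): B2 = 500 × 707 mm.

B2 (500 × 707 mm)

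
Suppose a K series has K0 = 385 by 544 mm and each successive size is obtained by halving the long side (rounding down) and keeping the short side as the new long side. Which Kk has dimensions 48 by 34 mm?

K0: 385 × 544 mm
K1: 272 × 385 mm
K2: 192 × 272 mm
K3: 136 × 192 mm
K4: 96 × 136 mm
K5: 68 × 96 mm
K6: 48 × 68 mm
K7: 34 × 48 mm
K8: 24 × 34 mm
→ matches K7.

K7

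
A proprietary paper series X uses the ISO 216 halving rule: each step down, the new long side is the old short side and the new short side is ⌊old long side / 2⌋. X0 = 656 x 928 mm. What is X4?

164 × 232 mm

X1: ⌊928/2⌋ × 656 = 464 × 656 mm
X2: ⌊656/2⌋ × 464 = 328 × 464 mm
X3: ⌊464/2⌋ × 328 = 232 × 328 mm
X4: ⌊328/2⌋ × 232 = 164 × 232 mm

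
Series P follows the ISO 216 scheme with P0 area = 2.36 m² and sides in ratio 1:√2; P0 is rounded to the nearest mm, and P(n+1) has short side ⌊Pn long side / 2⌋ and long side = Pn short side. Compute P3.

Let P0's short side be w mm. w · w√2 = 2.36 m² = 2,360,000 mm², so w ≈ 1291.8 mm and w√2 ≈ 1826.9 mm → P0 = 1292 × 1827 mm.
P1: ⌊1827/2⌋ × 1292 = 913 × 1292 mm
P2: ⌊1292/2⌋ × 913 = 646 × 913 mm
P3: ⌊913/2⌋ × 646 = 456 × 646 mm

456 × 646 mm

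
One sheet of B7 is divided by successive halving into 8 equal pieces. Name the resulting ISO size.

B10

8 = 2^3, so 3 halving steps.
B7 → B8 → … → B10 after 3 steps.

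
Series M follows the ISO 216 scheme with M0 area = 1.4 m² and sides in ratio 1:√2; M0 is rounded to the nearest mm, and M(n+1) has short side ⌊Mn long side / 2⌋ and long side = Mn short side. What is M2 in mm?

497 × 703 mm

Let M0's short side be w mm. w · w√2 = 1.4 m² = 1,400,000 mm², so w ≈ 995.0 mm and w√2 ≈ 1407.1 mm → M0 = 995 × 1407 mm.
M1: ⌊1407/2⌋ × 995 = 703 × 995 mm
M2: ⌊995/2⌋ × 703 = 497 × 703 mm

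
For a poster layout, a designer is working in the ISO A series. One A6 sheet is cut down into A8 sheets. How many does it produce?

4

A6 = 105 × 148 mm; A8 = 52 × 74 mm.
Each halving step doubles the count; 2 steps from A6 to A8.
2^2 = 4.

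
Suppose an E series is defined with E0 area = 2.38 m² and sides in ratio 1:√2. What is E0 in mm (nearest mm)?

1297 × 1835 mm

Let the short side be w mm. Then w · w√2 = 2.38 m² = 2,380,000 mm².
w² = 2,380,000/√2, so w ≈ 1297.3 mm; long side = w√2 ≈ 1834.6 mm.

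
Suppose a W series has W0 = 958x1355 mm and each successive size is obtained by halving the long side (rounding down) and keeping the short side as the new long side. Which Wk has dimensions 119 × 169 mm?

W0: 958 × 1355 mm
W1: 677 × 958 mm
W2: 479 × 677 mm
W3: 338 × 479 mm
W4: 239 × 338 mm
W5: 169 × 239 mm
W6: 119 × 169 mm
W7: 84 × 119 mm
→ matches W6.

W6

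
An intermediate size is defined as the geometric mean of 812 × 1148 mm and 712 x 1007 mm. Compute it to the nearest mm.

Short side: √(812 · 712) = √578144 ≈ 760.4 → 760 mm
Long side: √(1148 · 1007) = √1156036 ≈ 1075.2 → 1075 mm

760 × 1075 mm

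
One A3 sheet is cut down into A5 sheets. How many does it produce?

Each ISO step halves the sheet: 1 × A3 → 2 × A4 → 4 × A5
From A3 to A5 is 2 halving steps: 2^2 = 4.

4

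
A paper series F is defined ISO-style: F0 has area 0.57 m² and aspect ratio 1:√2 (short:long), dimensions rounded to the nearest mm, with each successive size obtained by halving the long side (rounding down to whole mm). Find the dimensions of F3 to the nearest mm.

224 × 317 mm

Let F0's short side be w mm. w · w√2 = 0.57 m² = 570,000 mm², so w ≈ 634.9 mm and w√2 ≈ 897.8 mm → F0 = 635 × 898 mm.
F1: ⌊898/2⌋ × 635 = 449 × 635 mm
F2: ⌊635/2⌋ × 449 = 317 × 449 mm
F3: ⌊449/2⌋ × 317 = 224 × 317 mm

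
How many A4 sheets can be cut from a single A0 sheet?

Each ISO step halves the sheet: 1 × A0 → 2 × A1 → 4 × A2 → 8 × A3 → …
From A0 to A4 is 4 halving steps: 2^4 = 16.

16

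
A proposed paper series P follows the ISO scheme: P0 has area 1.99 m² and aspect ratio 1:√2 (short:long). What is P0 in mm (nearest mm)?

1186 × 1678 mm

Let the short side be w mm. Then w · w√2 = 1.99 m² = 1,990,000 mm².
w² = 1,990,000/√2, so w ≈ 1186.2 mm; long side = w√2 ≈ 1677.6 mm.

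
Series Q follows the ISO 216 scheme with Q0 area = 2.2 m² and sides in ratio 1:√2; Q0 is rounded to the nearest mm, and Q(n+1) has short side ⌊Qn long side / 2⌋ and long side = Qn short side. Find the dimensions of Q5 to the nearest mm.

Let Q0's short side be w mm. w · w√2 = 2.2 m² = 2,200,000 mm², so w ≈ 1247.3 mm and w√2 ≈ 1763.9 mm → Q0 = 1247 × 1764 mm.
Q1: ⌊1764/2⌋ × 1247 = 882 × 1247 mm
Q2: ⌊1247/2⌋ × 882 = 623 × 882 mm
Q3: ⌊882/2⌋ × 623 = 441 × 623 mm
Q4: ⌊623/2⌋ × 441 = 311 × 441 mm
Q5: ⌊441/2⌋ × 311 = 220 × 311 mm

220 × 311 mm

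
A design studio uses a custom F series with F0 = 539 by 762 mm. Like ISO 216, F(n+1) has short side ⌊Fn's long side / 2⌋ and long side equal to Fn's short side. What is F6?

67 × 95 mm

F1: ⌊762/2⌋ × 539 = 381 × 539 mm
F2: ⌊539/2⌋ × 381 = 269 × 381 mm
F3: ⌊381/2⌋ × 269 = 190 × 269 mm
F4: ⌊269/2⌋ × 190 = 134 × 190 mm
F5: ⌊190/2⌋ × 134 = 95 × 134 mm
F6: ⌊134/2⌋ × 95 = 67 × 95 mm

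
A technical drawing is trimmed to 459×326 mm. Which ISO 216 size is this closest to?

Aspect ratio 459/326 ≈ 1.408 — close to the ISO √2 ≈ 1.414.
In the C-series (envelope sizes, between A and B): C3 = 324 × 458 mm.
Off by 3 mm total — nearest standard size.

C3 (324 × 458 mm)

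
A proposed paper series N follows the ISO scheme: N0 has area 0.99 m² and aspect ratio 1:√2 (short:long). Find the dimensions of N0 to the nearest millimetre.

837 × 1183 mm

Let the short side be w mm. Then w · w√2 = 0.99 m² = 990,000 mm².
w² = 990,000/√2, so w ≈ 836.7 mm; long side = w√2 ≈ 1183.2 mm.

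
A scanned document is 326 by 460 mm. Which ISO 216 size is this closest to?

C3 (324 × 458 mm)

Aspect ratio 460/326 ≈ 1.411 — close to the ISO √2 ≈ 1.414.
In the C-series (envelope sizes, between A and B): C3 = 324 × 458 mm.
Off by 4 mm total — nearest standard size.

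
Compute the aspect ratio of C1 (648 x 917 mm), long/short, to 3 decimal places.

1.415

917 / 648 = 1.415
Matches √2 ≈ 1.414 — the ISO 216 defining ratio.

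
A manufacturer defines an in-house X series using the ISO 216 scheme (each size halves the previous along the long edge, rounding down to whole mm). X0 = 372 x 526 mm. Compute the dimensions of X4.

X1: ⌊526/2⌋ × 372 = 263 × 372 mm
X2: ⌊372/2⌋ × 263 = 186 × 263 mm
X3: ⌊263/2⌋ × 186 = 131 × 186 mm
X4: ⌊186/2⌋ × 131 = 93 × 131 mm

93 × 131 mm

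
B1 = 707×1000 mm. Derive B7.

B2: ⌊1000/2⌋ × 707 = 500 × 707 mm
B3: ⌊707/2⌋ × 500 = 353 × 500 mm
B4: ⌊500/2⌋ × 353 = 250 × 353 mm
B5: ⌊353/2⌋ × 250 = 176 × 250 mm
B6: ⌊250/2⌋ × 176 = 125 × 176 mm
B7: ⌊176/2⌋ × 125 = 88 × 125 mm

88 × 125 mm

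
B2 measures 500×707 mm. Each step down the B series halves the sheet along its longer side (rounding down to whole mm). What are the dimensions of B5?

176 × 250 mm

B3: ⌊707/2⌋ × 500 = 353 × 500 mm
B4: ⌊500/2⌋ × 353 = 250 × 353 mm
B5: ⌊353/2⌋ × 250 = 176 × 250 mm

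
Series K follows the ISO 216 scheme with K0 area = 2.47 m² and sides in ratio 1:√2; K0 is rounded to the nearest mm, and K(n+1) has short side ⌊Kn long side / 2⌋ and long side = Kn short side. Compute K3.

467 × 661 mm

Let K0's short side be w mm. w · w√2 = 2.47 m² = 2,470,000 mm², so w ≈ 1321.6 mm and w√2 ≈ 1869.0 mm → K0 = 1322 × 1869 mm.
K1: ⌊1869/2⌋ × 1322 = 934 × 1322 mm
K2: ⌊1322/2⌋ × 934 = 661 × 934 mm
K3: ⌊934/2⌋ × 661 = 467 × 661 mm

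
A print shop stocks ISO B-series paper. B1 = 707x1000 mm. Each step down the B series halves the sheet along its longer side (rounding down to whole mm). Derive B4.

250 × 353 mm

B2: ⌊1000/2⌋ × 707 = 500 × 707 mm
B3: ⌊707/2⌋ × 500 = 353 × 500 mm
B4: ⌊500/2⌋ × 353 = 250 × 353 mm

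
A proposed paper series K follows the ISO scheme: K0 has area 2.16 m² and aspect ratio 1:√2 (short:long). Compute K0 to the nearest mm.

Let the short side be w mm. Then w · w√2 = 2.16 m² = 2,160,000 mm².
w² = 2,160,000/√2, so w ≈ 1235.9 mm; long side = w√2 ≈ 1747.8 mm.

1236 × 1748 mm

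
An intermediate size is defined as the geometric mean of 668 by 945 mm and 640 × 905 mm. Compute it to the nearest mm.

654 × 925 mm

Short side: √(668 · 640) = √427520 ≈ 653.9 → 654 mm
Long side: √(945 · 905) = √855225 ≈ 924.8 → 925 mm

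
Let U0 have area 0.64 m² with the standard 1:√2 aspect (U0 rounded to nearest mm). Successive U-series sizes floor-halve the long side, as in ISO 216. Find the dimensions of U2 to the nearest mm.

336 × 475 mm

Let U0's short side be w mm. w · w√2 = 0.64 m² = 640,000 mm², so w ≈ 672.7 mm and w√2 ≈ 951.4 mm → U0 = 673 × 951 mm.
U1: ⌊951/2⌋ × 673 = 475 × 673 mm
U2: ⌊673/2⌋ × 475 = 336 × 475 mm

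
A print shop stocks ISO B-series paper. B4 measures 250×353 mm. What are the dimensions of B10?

B5: ⌊353/2⌋ × 250 = 176 × 250 mm
B6: ⌊250/2⌋ × 176 = 125 × 176 mm
B7: ⌊176/2⌋ × 125 = 88 × 125 mm
B8: ⌊125/2⌋ × 88 = 62 × 88 mm
B9: ⌊88/2⌋ × 62 = 44 × 62 mm
B10: ⌊62/2⌋ × 44 = 31 × 44 mm

31 × 44 mm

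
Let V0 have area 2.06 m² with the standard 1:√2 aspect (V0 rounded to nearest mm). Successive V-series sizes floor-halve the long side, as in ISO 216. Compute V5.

213 × 301 mm

Let V0's short side be w mm. w · w√2 = 2.06 m² = 2,060,000 mm², so w ≈ 1206.9 mm and w√2 ≈ 1706.8 mm → V0 = 1207 × 1707 mm.
V1: ⌊1707/2⌋ × 1207 = 853 × 1207 mm
V2: ⌊1207/2⌋ × 853 = 603 × 853 mm
V3: ⌊853/2⌋ × 603 = 426 × 603 mm
V4: ⌊603/2⌋ × 426 = 301 × 426 mm
V5: ⌊426/2⌋ × 301 = 213 × 301 mm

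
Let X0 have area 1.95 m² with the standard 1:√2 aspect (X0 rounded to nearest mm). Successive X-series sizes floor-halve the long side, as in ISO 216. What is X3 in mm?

Let X0's short side be w mm. w · w√2 = 1.95 m² = 1,950,000 mm², so w ≈ 1174.2 mm and w√2 ≈ 1660.6 mm → X0 = 1174 × 1661 mm.
X1: ⌊1661/2⌋ × 1174 = 830 × 1174 mm
X2: ⌊1174/2⌋ × 830 = 587 × 830 mm
X3: ⌊830/2⌋ × 587 = 415 × 587 mm

415 × 587 mm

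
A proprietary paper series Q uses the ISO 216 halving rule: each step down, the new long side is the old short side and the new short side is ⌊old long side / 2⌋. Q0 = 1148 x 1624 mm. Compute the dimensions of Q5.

Q1: ⌊1624/2⌋ × 1148 = 812 × 1148 mm
Q2: ⌊1148/2⌋ × 812 = 574 × 812 mm
Q3: ⌊812/2⌋ × 574 = 406 × 574 mm
Q4: ⌊574/2⌋ × 406 = 287 × 406 mm
Q5: ⌊406/2⌋ × 287 = 203 × 287 mm

203 × 287 mm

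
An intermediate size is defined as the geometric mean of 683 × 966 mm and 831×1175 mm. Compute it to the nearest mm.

Short side: √(683 · 831) = √567573 ≈ 753.4 → 753 mm
Long side: √(966 · 1175) = √1135050 ≈ 1065.4 → 1065 mm

753 × 1065 mm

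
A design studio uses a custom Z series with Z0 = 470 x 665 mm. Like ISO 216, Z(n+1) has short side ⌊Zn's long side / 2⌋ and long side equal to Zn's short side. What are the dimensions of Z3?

Z1: ⌊665/2⌋ × 470 = 332 × 470 mm
Z2: ⌊470/2⌋ × 332 = 235 × 332 mm
Z3: ⌊332/2⌋ × 235 = 166 × 235 mm

166 × 235 mm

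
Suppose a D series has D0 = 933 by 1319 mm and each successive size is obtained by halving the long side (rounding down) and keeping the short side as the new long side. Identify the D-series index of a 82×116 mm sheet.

D0: 933 × 1319 mm
D1: 659 × 933 mm
D2: 466 × 659 mm
D3: 329 × 466 mm
D4: 233 × 329 mm
D5: 164 × 233 mm
D6: 116 × 164 mm
D7: 82 × 116 mm
D8: 58 × 82 mm
→ matches D7.

D7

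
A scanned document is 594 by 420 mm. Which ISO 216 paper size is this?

Aspect ratio 594/420 ≈ 1.414 — close to the ISO √2 ≈ 1.414.
In the A-series (A0 area = 1 m²): A2 = 420 × 594 mm.

A2 (420 × 594 mm)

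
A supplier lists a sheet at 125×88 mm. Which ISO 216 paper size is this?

Aspect ratio 125/88 ≈ 1.420 — close to the ISO √2 ≈ 1.414.
In the B-series (B0 = 1000 × 1414 mm): B7 = 88 × 125 mm.

B7 (88 × 125 mm)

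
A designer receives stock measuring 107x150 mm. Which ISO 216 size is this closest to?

Aspect ratio 150/107 ≈ 1.402 — close to the ISO √2 ≈ 1.414.
In the A-series (A0 area = 1 m²): A6 = 105 × 148 mm.
Off by 4 mm total — nearest standard size.

A6 (105 × 148 mm)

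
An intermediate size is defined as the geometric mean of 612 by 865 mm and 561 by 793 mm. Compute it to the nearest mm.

Short side: √(612 · 561) = √343332 ≈ 585.9 → 586 mm
Long side: √(865 · 793) = √685945 ≈ 828.2 → 828 mm

586 × 828 mm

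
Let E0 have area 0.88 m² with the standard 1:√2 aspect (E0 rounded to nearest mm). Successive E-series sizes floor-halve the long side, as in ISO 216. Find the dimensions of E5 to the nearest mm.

139 × 197 mm

Let E0's short side be w mm. w · w√2 = 0.88 m² = 880,000 mm², so w ≈ 788.8 mm and w√2 ≈ 1115.6 mm → E0 = 789 × 1116 mm.
E1: ⌊1116/2⌋ × 789 = 558 × 789 mm
E2: ⌊789/2⌋ × 558 = 394 × 558 mm
E3: ⌊558/2⌋ × 394 = 279 × 394 mm
E4: ⌊394/2⌋ × 279 = 197 × 279 mm
E5: ⌊279/2⌋ × 197 = 139 × 197 mm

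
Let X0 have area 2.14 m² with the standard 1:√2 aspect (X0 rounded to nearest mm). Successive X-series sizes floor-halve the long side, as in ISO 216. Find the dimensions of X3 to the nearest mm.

435 × 615 mm

Let X0's short side be w mm. w · w√2 = 2.14 m² = 2,140,000 mm², so w ≈ 1230.1 mm and w√2 ≈ 1739.7 mm → X0 = 1230 × 1740 mm.
X1: ⌊1740/2⌋ × 1230 = 870 × 1230 mm
X2: ⌊1230/2⌋ × 870 = 615 × 870 mm
X3: ⌊870/2⌋ × 615 = 435 × 615 mm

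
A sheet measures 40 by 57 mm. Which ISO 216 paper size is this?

Aspect ratio 57/40 ≈ 1.425 — close to the ISO √2 ≈ 1.414.
In the C-series (envelope sizes, between A and B): C9 = 40 × 57 mm.

C9 (40 × 57 mm)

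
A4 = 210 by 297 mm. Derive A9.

37 × 52 mm

A5: ⌊297/2⌋ × 210 = 148 × 210 mm
A6: ⌊210/2⌋ × 148 = 105 × 148 mm
A7: ⌊148/2⌋ × 105 = 74 × 105 mm
A8: ⌊105/2⌋ × 74 = 52 × 74 mm
A9: ⌊74/2⌋ × 52 = 37 × 52 mm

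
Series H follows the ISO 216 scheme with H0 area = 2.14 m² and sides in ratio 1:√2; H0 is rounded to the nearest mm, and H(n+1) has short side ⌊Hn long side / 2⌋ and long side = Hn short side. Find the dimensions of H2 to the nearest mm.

Let H0's short side be w mm. w · w√2 = 2.14 m² = 2,140,000 mm², so w ≈ 1230.1 mm and w√2 ≈ 1739.7 mm → H0 = 1230 × 1740 mm.
H1: ⌊1740/2⌋ × 1230 = 870 × 1230 mm
H2: ⌊1230/2⌋ × 870 = 615 × 870 mm

615 × 870 mm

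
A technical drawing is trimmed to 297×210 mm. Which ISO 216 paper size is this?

A4 (210 × 297 mm)

Aspect ratio 297/210 ≈ 1.414 — close to the ISO √2 ≈ 1.414.
In the A-series (A0 area = 1 m²): A4 = 210 × 297 mm.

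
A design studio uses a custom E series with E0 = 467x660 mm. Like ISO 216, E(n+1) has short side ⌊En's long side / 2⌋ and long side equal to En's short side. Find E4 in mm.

E1: ⌊660/2⌋ × 467 = 330 × 467 mm
E2: ⌊467/2⌋ × 330 = 233 × 330 mm
E3: ⌊330/2⌋ × 233 = 165 × 233 mm
E4: ⌊233/2⌋ × 165 = 116 × 165 mm

116 × 165 mm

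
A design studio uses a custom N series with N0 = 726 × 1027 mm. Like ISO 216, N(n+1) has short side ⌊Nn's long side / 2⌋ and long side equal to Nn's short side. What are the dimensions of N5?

128 × 181 mm

N1: ⌊1027/2⌋ × 726 = 513 × 726 mm
N2: ⌊726/2⌋ × 513 = 363 × 513 mm
N3: ⌊513/2⌋ × 363 = 256 × 363 mm
N4: ⌊363/2⌋ × 256 = 181 × 256 mm
N5: ⌊256/2⌋ × 181 = 128 × 181 mm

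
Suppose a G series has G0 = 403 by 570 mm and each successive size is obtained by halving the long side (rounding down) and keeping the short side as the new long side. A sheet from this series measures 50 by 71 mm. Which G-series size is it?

G0: 403 × 570 mm
G1: 285 × 403 mm
G2: 201 × 285 mm
G3: 142 × 201 mm
G4: 100 × 142 mm
G5: 71 × 100 mm
G6: 50 × 71 mm
G7: 35 × 50 mm
→ matches G6.

G6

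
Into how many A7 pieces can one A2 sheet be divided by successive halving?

32

A2 = 420 × 594 mm; A7 = 74 × 105 mm.
Each halving step doubles the count; 5 steps from A2 to A7.
2^5 = 32.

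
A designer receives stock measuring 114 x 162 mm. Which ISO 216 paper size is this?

C6 (114 × 162 mm)

Aspect ratio 162/114 ≈ 1.421 — close to the ISO √2 ≈ 1.414.
In the C-series (envelope sizes, between A and B): C6 = 114 × 162 mm.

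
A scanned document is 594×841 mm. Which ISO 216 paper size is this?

Aspect ratio 841/594 ≈ 1.416 — close to the ISO √2 ≈ 1.414.
In the A-series (A0 area = 1 m²): A1 = 594 × 841 mm.

A1 (594 × 841 mm)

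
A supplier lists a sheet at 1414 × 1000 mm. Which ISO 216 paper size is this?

Aspect ratio 1414/1000 ≈ 1.414 — close to the ISO √2 ≈ 1.414.
In the B-series (B0 = 1000 × 1414 mm): B0 = 1000 × 1414 mm.

B0 (1000 × 1414 mm)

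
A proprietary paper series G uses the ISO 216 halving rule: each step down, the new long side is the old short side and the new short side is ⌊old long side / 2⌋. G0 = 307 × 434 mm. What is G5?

54 × 76 mm

G1: ⌊434/2⌋ × 307 = 217 × 307 mm
G2: ⌊307/2⌋ × 217 = 153 × 217 mm
G3: ⌊217/2⌋ × 153 = 108 × 153 mm
G4: ⌊153/2⌋ × 108 = 76 × 108 mm
G5: ⌊108/2⌋ × 76 = 54 × 76 mm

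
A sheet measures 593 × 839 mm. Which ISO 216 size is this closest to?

A1 (594 × 841 mm)

Aspect ratio 839/593 ≈ 1.415 — close to the ISO √2 ≈ 1.414.
In the A-series (A0 area = 1 m²): A1 = 594 × 841 mm.
Off by 3 mm total — nearest standard size.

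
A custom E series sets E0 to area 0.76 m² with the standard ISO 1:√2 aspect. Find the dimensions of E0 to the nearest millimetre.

Let the short side be w mm. Then w · w√2 = 0.76 m² = 760,000 mm².
w² = 760,000/√2, so w ≈ 733.1 mm; long side = w√2 ≈ 1036.7 mm.

733 × 1037 mm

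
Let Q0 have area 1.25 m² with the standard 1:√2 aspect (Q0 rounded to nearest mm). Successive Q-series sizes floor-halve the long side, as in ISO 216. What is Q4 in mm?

Let Q0's short side be w mm. w · w√2 = 1.25 m² = 1,250,000 mm², so w ≈ 940.2 mm and w√2 ≈ 1329.6 mm → Q0 = 940 × 1330 mm.
Q1: ⌊1330/2⌋ × 940 = 665 × 940 mm
Q2: ⌊940/2⌋ × 665 = 470 × 665 mm
Q3: ⌊665/2⌋ × 470 = 332 × 470 mm
Q4: ⌊470/2⌋ × 332 = 235 × 332 mm

235 × 332 mm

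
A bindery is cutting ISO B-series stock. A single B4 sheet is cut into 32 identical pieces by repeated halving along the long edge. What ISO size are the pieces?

B9

32 = 2^5, so 5 halving steps.
B4 → B5 → … → B9 after 5 steps.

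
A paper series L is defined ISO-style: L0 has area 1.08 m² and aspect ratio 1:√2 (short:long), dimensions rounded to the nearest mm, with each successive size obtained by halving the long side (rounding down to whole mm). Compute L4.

218 × 309 mm

Let L0's short side be w mm. w · w√2 = 1.08 m² = 1,080,000 mm², so w ≈ 873.9 mm and w√2 ≈ 1235.9 mm → L0 = 874 × 1236 mm.
L1: ⌊1236/2⌋ × 874 = 618 × 874 mm
L2: ⌊874/2⌋ × 618 = 437 × 618 mm
L3: ⌊618/2⌋ × 437 = 309 × 437 mm
L4: ⌊437/2⌋ × 309 = 218 × 309 mm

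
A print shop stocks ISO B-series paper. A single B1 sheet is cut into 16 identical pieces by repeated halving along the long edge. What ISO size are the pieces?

B5

16 = 2^4, so 4 halving steps.
B1 → B2 → … → B5 after 4 steps.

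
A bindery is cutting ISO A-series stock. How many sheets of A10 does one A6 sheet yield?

16

A6 = 105 × 148 mm; A10 = 26 × 37 mm.
Each halving step doubles the count; 4 steps from A6 to A10.
2^4 = 16.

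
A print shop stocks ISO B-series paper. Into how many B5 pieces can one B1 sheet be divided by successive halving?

Each ISO step halves the sheet: 1 × B1 → 2 × B2 → 4 × B3 → 8 × B4 → …
From B1 to B5 is 4 halving steps: 2^4 = 16.

16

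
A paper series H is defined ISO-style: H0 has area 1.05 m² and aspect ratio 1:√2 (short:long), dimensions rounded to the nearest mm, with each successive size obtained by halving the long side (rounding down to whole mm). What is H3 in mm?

304 × 431 mm

Let H0's short side be w mm. w · w√2 = 1.05 m² = 1,050,000 mm², so w ≈ 861.7 mm and w√2 ≈ 1218.6 mm → H0 = 862 × 1219 mm.
H1: ⌊1219/2⌋ × 862 = 609 × 862 mm
H2: ⌊862/2⌋ × 609 = 431 × 609 mm
H3: ⌊609/2⌋ × 431 = 304 × 431 mm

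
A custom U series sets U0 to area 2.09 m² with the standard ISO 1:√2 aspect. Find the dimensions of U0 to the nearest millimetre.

Let the short side be w mm. Then w · w√2 = 2.09 m² = 2,090,000 mm².
w² = 2,090,000/√2, so w ≈ 1215.7 mm; long side = w√2 ≈ 1719.2 mm.

1216 × 1719 mm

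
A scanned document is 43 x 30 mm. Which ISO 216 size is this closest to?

Aspect ratio 43/30 ≈ 1.433 (ISO target is √2 ≈ 1.414).
In the B-series (B0 = 1000 × 1414 mm): B10 = 31 × 44 mm.
Off by 2 mm total — nearest standard size.

B10 (31 × 44 mm)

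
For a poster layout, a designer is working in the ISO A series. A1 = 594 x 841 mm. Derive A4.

210 × 297 mm

A2: ⌊841/2⌋ × 594 = 420 × 594 mm
A3: ⌊594/2⌋ × 420 = 297 × 420 mm
A4: ⌊420/2⌋ × 297 = 210 × 297 mm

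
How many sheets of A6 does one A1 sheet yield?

32

Each ISO step halves the sheet: 1 × A1 → 2 × A2 → 4 × A3 → 8 × A4 → …
From A1 to A6 is 5 halving steps: 2^5 = 32.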